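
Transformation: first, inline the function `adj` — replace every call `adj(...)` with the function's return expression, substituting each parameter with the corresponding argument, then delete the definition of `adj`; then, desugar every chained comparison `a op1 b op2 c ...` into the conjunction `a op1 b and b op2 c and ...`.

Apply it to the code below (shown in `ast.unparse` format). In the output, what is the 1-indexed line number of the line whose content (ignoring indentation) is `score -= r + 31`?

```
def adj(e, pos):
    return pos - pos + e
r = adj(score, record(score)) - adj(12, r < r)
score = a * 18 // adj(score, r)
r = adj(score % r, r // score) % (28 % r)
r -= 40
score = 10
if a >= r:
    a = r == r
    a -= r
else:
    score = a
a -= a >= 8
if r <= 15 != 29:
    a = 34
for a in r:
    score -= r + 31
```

15

Transformed code:
r = record(score) - record(score) + score - ((r < r) - (r < r) + 12)
score = a * 18 // (r - r + score)
r = (r // score - r // score + score % r) % (28 % r)
r -= 40
score = 10
if a >= r:
    a = r == r
    a -= r
else:
    score = a
a -= a >= 8
if r <= 15 and 15 != 29:
    a = 34
for a in r:
    score -= r + 31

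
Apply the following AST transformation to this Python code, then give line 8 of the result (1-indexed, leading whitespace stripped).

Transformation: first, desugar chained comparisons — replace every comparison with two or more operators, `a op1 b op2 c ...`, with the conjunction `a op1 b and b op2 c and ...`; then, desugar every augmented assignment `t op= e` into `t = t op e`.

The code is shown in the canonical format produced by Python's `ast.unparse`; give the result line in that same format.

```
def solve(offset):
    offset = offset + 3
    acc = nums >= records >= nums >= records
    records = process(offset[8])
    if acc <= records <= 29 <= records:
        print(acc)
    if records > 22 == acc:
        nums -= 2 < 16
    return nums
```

nums = nums - (2 < 16)

Transformed code:
def solve(offset):
    offset = offset + 3
    acc = nums >= records and records >= nums and (nums >= records)
    records = process(offset[8])
    if acc <= records and records <= 29 and (29 <= records):
        print(acc)
    if records > 22 and 22 == acc:
        nums = nums - (2 < 16)
    return nums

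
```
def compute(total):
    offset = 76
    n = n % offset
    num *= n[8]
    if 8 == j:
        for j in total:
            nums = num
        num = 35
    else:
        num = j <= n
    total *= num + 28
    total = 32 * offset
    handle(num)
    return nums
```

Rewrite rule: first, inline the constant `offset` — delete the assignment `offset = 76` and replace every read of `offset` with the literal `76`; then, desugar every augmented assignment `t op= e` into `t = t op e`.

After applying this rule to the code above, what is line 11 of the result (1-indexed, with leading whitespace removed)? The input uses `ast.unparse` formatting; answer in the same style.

Transformed code:
def compute(total):
    n = n % 76
    num = num * n[8]
    if 8 == j:
        for j in total:
            nums = num
        num = 35
    else:
        num = j <= n
    total = total * (num + 28)
    total = 32 * 76
    handle(num)
    return nums

total = 32 * 76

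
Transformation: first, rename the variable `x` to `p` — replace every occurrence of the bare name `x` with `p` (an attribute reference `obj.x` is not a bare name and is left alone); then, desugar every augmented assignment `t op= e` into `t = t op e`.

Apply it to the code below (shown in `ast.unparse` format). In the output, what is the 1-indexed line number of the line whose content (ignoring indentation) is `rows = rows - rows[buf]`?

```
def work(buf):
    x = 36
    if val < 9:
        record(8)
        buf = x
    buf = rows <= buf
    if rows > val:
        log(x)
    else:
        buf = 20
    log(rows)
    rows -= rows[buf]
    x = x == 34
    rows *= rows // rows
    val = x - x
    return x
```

Transformed code:
def work(buf):
    p = 36
    if val < 9:
        record(8)
        buf = p
    buf = rows <= buf
    if rows > val:
        log(p)
    else:
        buf = 20
    log(rows)
    rows = rows - rows[buf]
    p = p == 34
    rows = rows * (rows // rows)
    val = p - p
    return p

12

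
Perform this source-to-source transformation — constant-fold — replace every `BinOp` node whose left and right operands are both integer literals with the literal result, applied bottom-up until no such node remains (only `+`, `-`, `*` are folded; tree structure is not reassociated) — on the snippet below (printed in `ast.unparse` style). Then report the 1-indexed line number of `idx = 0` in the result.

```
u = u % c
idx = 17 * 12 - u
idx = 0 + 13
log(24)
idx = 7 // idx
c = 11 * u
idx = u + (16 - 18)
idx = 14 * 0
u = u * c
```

Transformed code:
u = u % c
idx = 204 - u
idx = 13
log(24)
idx = 7 // idx
c = 11 * u
idx = u + -2
idx = 0
u = u * c

8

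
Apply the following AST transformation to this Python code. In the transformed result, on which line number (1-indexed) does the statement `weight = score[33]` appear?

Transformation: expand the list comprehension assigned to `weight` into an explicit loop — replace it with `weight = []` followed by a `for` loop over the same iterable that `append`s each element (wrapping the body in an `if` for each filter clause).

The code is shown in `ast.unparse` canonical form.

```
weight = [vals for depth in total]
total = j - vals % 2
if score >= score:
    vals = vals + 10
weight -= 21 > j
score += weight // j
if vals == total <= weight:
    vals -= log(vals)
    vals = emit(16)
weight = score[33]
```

12

Transformed code:
weight = []
for depth in total:
    weight.append(vals)
total = j - vals % 2
if score >= score:
    vals = vals + 10
weight -= 21 > j
score += weight // j
if vals == total <= weight:
    vals -= log(vals)
    vals = emit(16)
weight = score[33]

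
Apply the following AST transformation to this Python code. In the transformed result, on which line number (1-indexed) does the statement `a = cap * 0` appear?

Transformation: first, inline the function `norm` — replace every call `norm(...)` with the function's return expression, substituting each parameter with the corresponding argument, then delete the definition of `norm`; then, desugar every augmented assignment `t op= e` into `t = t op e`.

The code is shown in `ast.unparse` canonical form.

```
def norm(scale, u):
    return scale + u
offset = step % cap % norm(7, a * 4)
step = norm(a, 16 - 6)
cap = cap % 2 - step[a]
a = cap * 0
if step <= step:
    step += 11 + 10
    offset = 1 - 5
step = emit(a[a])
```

4

Transformed code:
offset = step % cap % (7 + a * 4)
step = a + (16 - 6)
cap = cap % 2 - step[a]
a = cap * 0
if step <= step:
    step = step + (11 + 10)
    offset = 1 - 5
step = emit(a[a])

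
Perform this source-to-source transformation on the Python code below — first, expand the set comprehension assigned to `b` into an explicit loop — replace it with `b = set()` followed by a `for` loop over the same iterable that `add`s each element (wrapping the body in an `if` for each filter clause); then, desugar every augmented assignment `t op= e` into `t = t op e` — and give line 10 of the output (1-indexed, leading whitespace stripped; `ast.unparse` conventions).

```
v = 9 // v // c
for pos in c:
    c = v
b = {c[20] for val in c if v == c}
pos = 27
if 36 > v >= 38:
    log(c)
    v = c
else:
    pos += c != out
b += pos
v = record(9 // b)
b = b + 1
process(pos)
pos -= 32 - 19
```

Transformed code:
v = 9 // v // c
for pos in c:
    c = v
b = set()
for val in c:
    if v == c:
        b.add(c[20])
pos = 27
if 36 > v >= 38:
    log(c)
    v = c
else:
    pos = pos + (c != out)
b = b + pos
v = record(9 // b)
b = b + 1
process(pos)
pos = pos - (32 - 19)

log(c)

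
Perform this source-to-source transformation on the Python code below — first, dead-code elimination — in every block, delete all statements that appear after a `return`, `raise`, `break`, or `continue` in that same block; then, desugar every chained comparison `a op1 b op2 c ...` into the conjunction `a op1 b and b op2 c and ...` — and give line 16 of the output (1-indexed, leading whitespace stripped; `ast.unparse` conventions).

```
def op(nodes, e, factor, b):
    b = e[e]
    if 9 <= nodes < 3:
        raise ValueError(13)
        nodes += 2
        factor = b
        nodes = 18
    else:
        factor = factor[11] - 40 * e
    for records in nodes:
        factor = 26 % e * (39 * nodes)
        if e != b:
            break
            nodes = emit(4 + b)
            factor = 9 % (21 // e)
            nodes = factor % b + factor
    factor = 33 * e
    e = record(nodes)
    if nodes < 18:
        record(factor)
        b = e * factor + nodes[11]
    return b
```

return b

Transformed code:
def op(nodes, e, factor, b):
    b = e[e]
    if 9 <= nodes and nodes < 3:
        raise ValueError(13)
    else:
        factor = factor[11] - 40 * e
    for records in nodes:
        factor = 26 % e * (39 * nodes)
        if e != b:
            break
    factor = 33 * e
    e = record(nodes)
    if nodes < 18:
        record(factor)
        b = e * factor + nodes[11]
    return b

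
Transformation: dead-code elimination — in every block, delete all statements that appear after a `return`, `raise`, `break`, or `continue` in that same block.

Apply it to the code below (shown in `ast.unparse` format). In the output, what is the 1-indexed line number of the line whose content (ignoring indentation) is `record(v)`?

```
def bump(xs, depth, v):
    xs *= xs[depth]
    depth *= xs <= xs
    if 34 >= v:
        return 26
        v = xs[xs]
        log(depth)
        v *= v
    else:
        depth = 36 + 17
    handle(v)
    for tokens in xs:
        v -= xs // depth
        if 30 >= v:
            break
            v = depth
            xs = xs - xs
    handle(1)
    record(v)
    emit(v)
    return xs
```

14

Transformed code:
def bump(xs, depth, v):
    xs *= xs[depth]
    depth *= xs <= xs
    if 34 >= v:
        return 26
    else:
        depth = 36 + 17
    handle(v)
    for tokens in xs:
        v -= xs // depth
        if 30 >= v:
            break
    handle(1)
    record(v)
    emit(v)
    return xs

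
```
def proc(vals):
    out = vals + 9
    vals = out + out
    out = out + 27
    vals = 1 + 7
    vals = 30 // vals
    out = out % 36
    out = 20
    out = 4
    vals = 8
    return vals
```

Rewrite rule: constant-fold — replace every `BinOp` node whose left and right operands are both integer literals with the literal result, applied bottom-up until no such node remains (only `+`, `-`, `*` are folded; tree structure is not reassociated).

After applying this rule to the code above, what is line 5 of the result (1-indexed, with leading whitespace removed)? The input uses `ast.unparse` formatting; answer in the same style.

Transformed code:
def proc(vals):
    out = vals + 9
    vals = out + out
    out = out + 27
    vals = 8
    vals = 30 // vals
    out = out % 36
    out = 20
    out = 4
    vals = 8
    return vals

vals = 8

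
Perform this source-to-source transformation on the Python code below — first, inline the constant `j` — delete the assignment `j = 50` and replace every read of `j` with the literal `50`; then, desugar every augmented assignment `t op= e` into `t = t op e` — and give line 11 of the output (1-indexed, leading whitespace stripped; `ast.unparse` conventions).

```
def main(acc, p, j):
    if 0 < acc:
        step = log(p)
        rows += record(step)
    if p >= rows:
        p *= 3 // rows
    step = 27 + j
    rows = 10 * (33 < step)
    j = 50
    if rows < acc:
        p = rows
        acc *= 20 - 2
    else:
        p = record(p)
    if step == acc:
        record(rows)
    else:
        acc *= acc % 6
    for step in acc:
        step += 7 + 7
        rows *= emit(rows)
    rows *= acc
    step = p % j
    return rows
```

Transformed code:
def main(acc, p, j):
    if 0 < acc:
        step = log(p)
        rows = rows + record(step)
    if p >= rows:
        p = p * (3 // rows)
    step = 27 + 50
    rows = 10 * (33 < step)
    if rows < acc:
        p = rows
        acc = acc * (20 - 2)
    else:
        p = record(p)
    if step == acc:
        record(rows)
    else:
        acc = acc * (acc % 6)
    for step in acc:
        step = step + (7 + 7)
        rows = rows * emit(rows)
    rows = rows * acc
    step = p % 50
    return rows

acc = acc * (20 - 2)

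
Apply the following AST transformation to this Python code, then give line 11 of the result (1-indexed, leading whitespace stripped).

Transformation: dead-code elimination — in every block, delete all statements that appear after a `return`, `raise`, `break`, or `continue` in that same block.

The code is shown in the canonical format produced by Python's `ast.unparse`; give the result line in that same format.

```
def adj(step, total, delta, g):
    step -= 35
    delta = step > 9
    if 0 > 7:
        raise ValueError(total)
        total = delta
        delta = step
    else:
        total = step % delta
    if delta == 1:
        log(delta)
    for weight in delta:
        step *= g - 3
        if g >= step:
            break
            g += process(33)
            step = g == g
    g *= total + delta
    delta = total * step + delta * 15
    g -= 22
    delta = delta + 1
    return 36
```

Transformed code:
def adj(step, total, delta, g):
    step -= 35
    delta = step > 9
    if 0 > 7:
        raise ValueError(total)
    else:
        total = step % delta
    if delta == 1:
        log(delta)
    for weight in delta:
        step *= g - 3
        if g >= step:
            break
    g *= total + delta
    delta = total * step + delta * 15
    g -= 22
    delta = delta + 1
    return 36

step *= g - 3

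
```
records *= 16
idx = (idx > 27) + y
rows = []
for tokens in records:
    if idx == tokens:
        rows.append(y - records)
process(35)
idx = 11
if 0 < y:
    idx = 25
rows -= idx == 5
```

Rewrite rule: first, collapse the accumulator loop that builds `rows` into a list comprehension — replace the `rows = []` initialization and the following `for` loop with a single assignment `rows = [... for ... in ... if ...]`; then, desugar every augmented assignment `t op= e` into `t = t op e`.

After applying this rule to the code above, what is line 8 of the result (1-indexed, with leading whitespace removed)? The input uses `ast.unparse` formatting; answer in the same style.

rows = rows - (idx == 5)

Transformed code:
records = records * 16
idx = (idx > 27) + y
rows = [y - records for tokens in records if idx == tokens]
process(35)
idx = 11
if 0 < y:
    idx = 25
rows = rows - (idx == 5)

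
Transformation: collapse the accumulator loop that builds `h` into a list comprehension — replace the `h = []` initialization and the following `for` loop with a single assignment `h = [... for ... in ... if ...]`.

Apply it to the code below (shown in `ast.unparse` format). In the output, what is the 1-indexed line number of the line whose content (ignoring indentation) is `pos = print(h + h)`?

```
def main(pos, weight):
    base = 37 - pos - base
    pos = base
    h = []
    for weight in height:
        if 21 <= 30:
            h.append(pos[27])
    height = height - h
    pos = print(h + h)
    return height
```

6

Transformed code:
def main(pos, weight):
    base = 37 - pos - base
    pos = base
    h = [pos[27] for weight in height if 21 <= 30]
    height = height - h
    pos = print(h + h)
    return height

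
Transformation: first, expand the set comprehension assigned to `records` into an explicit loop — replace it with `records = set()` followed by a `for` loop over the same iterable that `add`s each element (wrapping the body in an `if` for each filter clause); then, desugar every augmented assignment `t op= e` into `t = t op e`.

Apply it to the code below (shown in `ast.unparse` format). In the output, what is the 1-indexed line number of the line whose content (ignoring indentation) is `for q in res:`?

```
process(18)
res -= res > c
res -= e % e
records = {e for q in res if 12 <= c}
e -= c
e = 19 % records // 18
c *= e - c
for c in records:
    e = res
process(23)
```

Transformed code:
process(18)
res = res - (res > c)
res = res - e % e
records = set()
for q in res:
    if 12 <= c:
        records.add(e)
e = e - c
e = 19 % records // 18
c = c * (e - c)
for c in records:
    e = res
process(23)

5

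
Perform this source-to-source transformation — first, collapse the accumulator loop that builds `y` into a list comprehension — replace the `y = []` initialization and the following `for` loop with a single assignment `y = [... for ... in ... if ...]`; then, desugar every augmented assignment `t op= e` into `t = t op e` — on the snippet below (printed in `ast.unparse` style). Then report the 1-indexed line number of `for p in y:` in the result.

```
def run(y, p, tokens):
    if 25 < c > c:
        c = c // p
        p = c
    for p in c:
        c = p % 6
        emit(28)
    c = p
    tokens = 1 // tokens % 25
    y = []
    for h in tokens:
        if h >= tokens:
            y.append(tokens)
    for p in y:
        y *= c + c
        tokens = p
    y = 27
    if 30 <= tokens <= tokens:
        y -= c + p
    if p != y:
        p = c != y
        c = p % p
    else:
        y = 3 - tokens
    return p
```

11

Transformed code:
def run(y, p, tokens):
    if 25 < c > c:
        c = c // p
        p = c
    for p in c:
        c = p % 6
        emit(28)
    c = p
    tokens = 1 // tokens % 25
    y = [tokens for h in tokens if h >= tokens]
    for p in y:
        y = y * (c + c)
        tokens = p
    y = 27
    if 30 <= tokens <= tokens:
        y = y - (c + p)
    if p != y:
        p = c != y
        c = p % p
    else:
        y = 3 - tokens
    return p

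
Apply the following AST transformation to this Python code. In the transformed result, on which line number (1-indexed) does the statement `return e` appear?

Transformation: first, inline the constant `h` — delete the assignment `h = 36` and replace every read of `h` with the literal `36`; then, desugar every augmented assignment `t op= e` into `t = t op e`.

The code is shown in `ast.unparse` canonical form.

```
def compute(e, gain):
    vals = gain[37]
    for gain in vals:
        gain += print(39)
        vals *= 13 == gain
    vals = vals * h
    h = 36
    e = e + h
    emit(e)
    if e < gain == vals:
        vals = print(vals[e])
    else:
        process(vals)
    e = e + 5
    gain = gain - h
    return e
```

15

Transformed code:
def compute(e, gain):
    vals = gain[37]
    for gain in vals:
        gain = gain + print(39)
        vals = vals * (13 == gain)
    vals = vals * 36
    e = e + 36
    emit(e)
    if e < gain == vals:
        vals = print(vals[e])
    else:
        process(vals)
    e = e + 5
    gain = gain - 36
    return e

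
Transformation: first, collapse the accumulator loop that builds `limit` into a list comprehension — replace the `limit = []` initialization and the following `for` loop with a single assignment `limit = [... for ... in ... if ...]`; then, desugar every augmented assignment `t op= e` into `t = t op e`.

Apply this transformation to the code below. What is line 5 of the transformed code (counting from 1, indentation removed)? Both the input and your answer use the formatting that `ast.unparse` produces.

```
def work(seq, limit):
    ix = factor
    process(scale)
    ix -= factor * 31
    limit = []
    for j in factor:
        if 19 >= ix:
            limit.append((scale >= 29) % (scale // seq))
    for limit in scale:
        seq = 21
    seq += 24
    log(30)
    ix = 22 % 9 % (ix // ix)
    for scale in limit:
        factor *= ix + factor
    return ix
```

limit = [(scale >= 29) % (scale // seq) for j in factor if 19 >= ix]

Transformed code:
def work(seq, limit):
    ix = factor
    process(scale)
    ix = ix - factor * 31
    limit = [(scale >= 29) % (scale // seq) for j in factor if 19 >= ix]
    for limit in scale:
        seq = 21
    seq = seq + 24
    log(30)
    ix = 22 % 9 % (ix // ix)
    for scale in limit:
        factor = factor * (ix + factor)
    return ix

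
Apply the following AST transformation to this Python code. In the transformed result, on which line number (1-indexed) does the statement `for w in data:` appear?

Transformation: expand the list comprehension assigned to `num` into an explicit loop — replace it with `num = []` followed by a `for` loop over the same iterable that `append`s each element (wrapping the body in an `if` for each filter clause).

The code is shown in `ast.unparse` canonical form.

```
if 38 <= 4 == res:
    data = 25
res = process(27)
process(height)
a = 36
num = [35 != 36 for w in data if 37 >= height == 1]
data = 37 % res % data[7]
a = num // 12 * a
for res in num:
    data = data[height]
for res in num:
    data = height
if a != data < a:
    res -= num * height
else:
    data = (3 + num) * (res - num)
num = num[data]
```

7

Transformed code:
if 38 <= 4 == res:
    data = 25
res = process(27)
process(height)
a = 36
num = []
for w in data:
    if 37 >= height == 1:
        num.append(35 != 36)
data = 37 % res % data[7]
a = num // 12 * a
for res in num:
    data = data[height]
for res in num:
    data = height
if a != data < a:
    res -= num * height
else:
    data = (3 + num) * (res - num)
num = num[data]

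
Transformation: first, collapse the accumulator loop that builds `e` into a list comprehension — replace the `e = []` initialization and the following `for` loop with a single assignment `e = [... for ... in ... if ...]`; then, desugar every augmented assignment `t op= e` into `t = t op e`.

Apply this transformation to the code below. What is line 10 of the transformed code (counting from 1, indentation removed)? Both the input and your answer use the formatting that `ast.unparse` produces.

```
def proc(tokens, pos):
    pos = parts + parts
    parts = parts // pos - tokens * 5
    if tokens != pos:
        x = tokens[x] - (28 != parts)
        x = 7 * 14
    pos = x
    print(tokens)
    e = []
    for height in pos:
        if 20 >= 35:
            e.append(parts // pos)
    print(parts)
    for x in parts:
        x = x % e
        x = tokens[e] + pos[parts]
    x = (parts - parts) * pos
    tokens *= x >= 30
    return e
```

print(parts)

Transformed code:
def proc(tokens, pos):
    pos = parts + parts
    parts = parts // pos - tokens * 5
    if tokens != pos:
        x = tokens[x] - (28 != parts)
        x = 7 * 14
    pos = x
    print(tokens)
    e = [parts // pos for height in pos if 20 >= 35]
    print(parts)
    for x in parts:
        x = x % e
        x = tokens[e] + pos[parts]
    x = (parts - parts) * pos
    tokens = tokens * (x >= 30)
    return e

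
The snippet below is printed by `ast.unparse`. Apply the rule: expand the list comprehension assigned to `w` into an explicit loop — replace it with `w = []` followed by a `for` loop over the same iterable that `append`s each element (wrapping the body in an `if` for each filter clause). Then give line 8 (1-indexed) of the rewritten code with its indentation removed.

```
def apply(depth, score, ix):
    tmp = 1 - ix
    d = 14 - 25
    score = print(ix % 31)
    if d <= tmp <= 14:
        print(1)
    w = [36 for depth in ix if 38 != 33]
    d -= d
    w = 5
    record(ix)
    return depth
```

for depth in ix:

Transformed code:
def apply(depth, score, ix):
    tmp = 1 - ix
    d = 14 - 25
    score = print(ix % 31)
    if d <= tmp <= 14:
        print(1)
    w = []
    for depth in ix:
        if 38 != 33:
            w.append(36)
    d -= d
    w = 5
    record(ix)
    return depth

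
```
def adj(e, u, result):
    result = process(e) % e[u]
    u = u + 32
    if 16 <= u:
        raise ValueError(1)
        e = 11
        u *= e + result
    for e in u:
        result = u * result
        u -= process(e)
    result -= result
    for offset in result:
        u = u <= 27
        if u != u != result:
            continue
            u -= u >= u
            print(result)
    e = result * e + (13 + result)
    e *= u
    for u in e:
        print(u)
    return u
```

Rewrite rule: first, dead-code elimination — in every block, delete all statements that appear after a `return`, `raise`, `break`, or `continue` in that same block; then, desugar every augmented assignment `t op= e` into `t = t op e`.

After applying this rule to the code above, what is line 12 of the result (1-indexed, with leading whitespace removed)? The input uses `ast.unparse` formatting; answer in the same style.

Transformed code:
def adj(e, u, result):
    result = process(e) % e[u]
    u = u + 32
    if 16 <= u:
        raise ValueError(1)
    for e in u:
        result = u * result
        u = u - process(e)
    result = result - result
    for offset in result:
        u = u <= 27
        if u != u != result:
            continue
    e = result * e + (13 + result)
    e = e * u
    for u in e:
        print(u)
    return u

if u != u != result:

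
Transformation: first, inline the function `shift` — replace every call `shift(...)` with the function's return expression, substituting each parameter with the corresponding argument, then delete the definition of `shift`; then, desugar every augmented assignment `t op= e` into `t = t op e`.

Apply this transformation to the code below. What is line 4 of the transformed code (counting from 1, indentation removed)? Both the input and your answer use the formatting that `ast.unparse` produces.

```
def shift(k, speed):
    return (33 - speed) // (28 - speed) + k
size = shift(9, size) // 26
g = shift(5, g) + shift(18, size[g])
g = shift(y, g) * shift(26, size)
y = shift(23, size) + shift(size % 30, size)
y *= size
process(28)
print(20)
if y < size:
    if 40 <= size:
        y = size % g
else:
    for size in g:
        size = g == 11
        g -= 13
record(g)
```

Transformed code:
size = ((33 - size) // (28 - size) + 9) // 26
g = (33 - g) // (28 - g) + 5 + ((33 - size[g]) // (28 - size[g]) + 18)
g = ((33 - g) // (28 - g) + y) * ((33 - size) // (28 - size) + 26)
y = (33 - size) // (28 - size) + 23 + ((33 - size) // (28 - size) + size % 30)
y = y * size
process(28)
print(20)
if y < size:
    if 40 <= size:
        y = size % g
else:
    for size in g:
        size = g == 11
        g = g - 13
record(g)

y = (33 - size) // (28 - size) + 23 + ((33 - size) // (28 - size) + size % 30)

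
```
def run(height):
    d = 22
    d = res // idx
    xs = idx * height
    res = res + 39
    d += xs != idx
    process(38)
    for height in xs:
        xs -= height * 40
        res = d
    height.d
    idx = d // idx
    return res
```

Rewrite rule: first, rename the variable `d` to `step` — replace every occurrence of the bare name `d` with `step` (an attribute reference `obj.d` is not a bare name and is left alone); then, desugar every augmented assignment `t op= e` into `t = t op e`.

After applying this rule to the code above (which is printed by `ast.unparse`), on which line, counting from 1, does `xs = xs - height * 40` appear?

Transformed code:
def run(height):
    step = 22
    step = res // idx
    xs = idx * height
    res = res + 39
    step = step + (xs != idx)
    process(38)
    for height in xs:
        xs = xs - height * 40
        res = step
    height.d
    idx = step // idx
    return res

9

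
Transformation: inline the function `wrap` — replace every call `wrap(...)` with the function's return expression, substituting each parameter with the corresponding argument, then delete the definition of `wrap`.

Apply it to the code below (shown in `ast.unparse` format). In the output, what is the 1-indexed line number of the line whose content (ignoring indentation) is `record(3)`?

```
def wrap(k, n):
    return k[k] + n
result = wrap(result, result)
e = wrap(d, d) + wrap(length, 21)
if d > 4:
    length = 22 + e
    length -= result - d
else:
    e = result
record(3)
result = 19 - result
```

8

Transformed code:
result = result[result] + result
e = d[d] + d + (length[length] + 21)
if d > 4:
    length = 22 + e
    length -= result - d
else:
    e = result
record(3)
result = 19 - result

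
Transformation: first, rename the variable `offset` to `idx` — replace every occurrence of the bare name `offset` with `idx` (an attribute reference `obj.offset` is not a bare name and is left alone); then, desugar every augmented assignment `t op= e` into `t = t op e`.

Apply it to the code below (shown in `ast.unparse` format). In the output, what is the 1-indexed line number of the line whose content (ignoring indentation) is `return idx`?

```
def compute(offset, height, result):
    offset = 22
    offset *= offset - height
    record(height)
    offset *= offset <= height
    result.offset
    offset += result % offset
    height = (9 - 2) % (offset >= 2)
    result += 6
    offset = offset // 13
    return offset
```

Transformed code:
def compute(idx, height, result):
    idx = 22
    idx = idx * (idx - height)
    record(height)
    idx = idx * (idx <= height)
    result.offset
    idx = idx + result % idx
    height = (9 - 2) % (idx >= 2)
    result = result + 6
    idx = idx // 13
    return idx

11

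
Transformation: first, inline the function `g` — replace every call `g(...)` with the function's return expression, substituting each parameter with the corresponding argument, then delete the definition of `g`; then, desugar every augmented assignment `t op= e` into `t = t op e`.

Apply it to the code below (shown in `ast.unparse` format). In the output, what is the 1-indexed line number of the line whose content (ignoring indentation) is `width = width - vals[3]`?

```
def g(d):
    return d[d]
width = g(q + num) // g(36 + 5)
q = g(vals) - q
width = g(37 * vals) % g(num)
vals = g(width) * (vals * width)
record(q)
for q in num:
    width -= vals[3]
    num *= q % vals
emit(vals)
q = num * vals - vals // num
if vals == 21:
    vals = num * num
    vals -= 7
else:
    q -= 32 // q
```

7

Transformed code:
width = (q + num)[q + num] // (36 + 5)[36 + 5]
q = vals[vals] - q
width = (37 * vals)[37 * vals] % num[num]
vals = width[width] * (vals * width)
record(q)
for q in num:
    width = width - vals[3]
    num = num * (q % vals)
emit(vals)
q = num * vals - vals // num
if vals == 21:
    vals = num * num
    vals = vals - 7
else:
    q = q - 32 // q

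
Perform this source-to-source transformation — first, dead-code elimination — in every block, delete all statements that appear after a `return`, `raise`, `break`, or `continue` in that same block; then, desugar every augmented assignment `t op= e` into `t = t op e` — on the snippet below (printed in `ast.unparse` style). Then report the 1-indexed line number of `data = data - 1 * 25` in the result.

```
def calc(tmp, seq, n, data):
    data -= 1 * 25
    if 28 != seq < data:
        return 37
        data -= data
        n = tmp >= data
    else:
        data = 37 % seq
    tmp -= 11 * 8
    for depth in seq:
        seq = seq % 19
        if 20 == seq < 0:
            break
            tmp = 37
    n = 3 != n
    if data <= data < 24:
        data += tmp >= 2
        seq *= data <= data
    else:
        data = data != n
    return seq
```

Transformed code:
def calc(tmp, seq, n, data):
    data = data - 1 * 25
    if 28 != seq < data:
        return 37
    else:
        data = 37 % seq
    tmp = tmp - 11 * 8
    for depth in seq:
        seq = seq % 19
        if 20 == seq < 0:
            break
    n = 3 != n
    if data <= data < 24:
        data = data + (tmp >= 2)
        seq = seq * (data <= data)
    else:
        data = data != n
    return seq

2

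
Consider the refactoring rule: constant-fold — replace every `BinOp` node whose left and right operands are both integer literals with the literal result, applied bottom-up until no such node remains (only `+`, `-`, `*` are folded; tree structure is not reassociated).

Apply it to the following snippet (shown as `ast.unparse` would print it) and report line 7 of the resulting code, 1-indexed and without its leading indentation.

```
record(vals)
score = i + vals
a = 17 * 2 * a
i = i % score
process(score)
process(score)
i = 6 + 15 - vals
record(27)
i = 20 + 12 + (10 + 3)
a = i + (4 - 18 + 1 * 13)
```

Transformed code:
record(vals)
score = i + vals
a = 34 * a
i = i % score
process(score)
process(score)
i = 21 - vals
record(27)
i = 45
a = i + -1

i = 21 - vals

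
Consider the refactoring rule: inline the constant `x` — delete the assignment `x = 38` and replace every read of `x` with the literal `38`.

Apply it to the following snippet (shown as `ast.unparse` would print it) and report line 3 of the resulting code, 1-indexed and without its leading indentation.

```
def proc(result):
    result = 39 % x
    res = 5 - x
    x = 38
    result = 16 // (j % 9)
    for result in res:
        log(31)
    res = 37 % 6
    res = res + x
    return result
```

res = 5 - 38

Transformed code:
def proc(result):
    result = 39 % 38
    res = 5 - 38
    result = 16 // (j % 9)
    for result in res:
        log(31)
    res = 37 % 6
    res = res + 38
    return result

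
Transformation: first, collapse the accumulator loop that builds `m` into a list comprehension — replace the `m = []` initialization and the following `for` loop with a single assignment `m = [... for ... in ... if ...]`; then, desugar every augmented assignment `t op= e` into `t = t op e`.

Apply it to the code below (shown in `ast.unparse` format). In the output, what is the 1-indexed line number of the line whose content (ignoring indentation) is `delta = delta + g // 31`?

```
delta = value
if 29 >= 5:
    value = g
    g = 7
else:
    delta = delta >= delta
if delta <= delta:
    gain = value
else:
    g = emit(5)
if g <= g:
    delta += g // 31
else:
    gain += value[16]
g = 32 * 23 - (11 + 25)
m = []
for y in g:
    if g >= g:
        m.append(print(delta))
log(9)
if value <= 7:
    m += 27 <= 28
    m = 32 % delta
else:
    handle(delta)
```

12

Transformed code:
delta = value
if 29 >= 5:
    value = g
    g = 7
else:
    delta = delta >= delta
if delta <= delta:
    gain = value
else:
    g = emit(5)
if g <= g:
    delta = delta + g // 31
else:
    gain = gain + value[16]
g = 32 * 23 - (11 + 25)
m = [print(delta) for y in g if g >= g]
log(9)
if value <= 7:
    m = m + (27 <= 28)
    m = 32 % delta
else:
    handle(delta)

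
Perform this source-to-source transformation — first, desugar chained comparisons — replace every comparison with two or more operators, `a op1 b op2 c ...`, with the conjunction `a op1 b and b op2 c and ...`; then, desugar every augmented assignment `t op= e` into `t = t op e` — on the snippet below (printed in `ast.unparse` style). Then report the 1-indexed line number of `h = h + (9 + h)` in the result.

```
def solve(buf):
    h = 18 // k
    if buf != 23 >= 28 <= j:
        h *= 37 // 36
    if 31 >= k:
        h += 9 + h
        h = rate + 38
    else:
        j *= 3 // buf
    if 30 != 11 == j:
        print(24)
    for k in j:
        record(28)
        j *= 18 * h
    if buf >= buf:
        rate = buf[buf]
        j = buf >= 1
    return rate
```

Transformed code:
def solve(buf):
    h = 18 // k
    if buf != 23 and 23 >= 28 and (28 <= j):
        h = h * (37 // 36)
    if 31 >= k:
        h = h + (9 + h)
        h = rate + 38
    else:
        j = j * (3 // buf)
    if 30 != 11 and 11 == j:
        print(24)
    for k in j:
        record(28)
        j = j * (18 * h)
    if buf >= buf:
        rate = buf[buf]
        j = buf >= 1
    return rate

6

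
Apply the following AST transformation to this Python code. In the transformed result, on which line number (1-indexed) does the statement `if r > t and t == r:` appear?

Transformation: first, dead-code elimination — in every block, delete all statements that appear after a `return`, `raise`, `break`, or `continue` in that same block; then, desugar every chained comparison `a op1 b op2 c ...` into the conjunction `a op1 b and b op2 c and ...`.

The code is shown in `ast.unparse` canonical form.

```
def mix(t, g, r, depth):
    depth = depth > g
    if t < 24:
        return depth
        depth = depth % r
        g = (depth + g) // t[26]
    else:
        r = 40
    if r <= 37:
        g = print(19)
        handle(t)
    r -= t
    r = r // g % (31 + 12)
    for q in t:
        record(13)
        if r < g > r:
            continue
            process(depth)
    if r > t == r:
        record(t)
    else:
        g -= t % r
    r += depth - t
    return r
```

Transformed code:
def mix(t, g, r, depth):
    depth = depth > g
    if t < 24:
        return depth
    else:
        r = 40
    if r <= 37:
        g = print(19)
        handle(t)
    r -= t
    r = r // g % (31 + 12)
    for q in t:
        record(13)
        if r < g and g > r:
            continue
    if r > t and t == r:
        record(t)
    else:
        g -= t % r
    r += depth - t
    return r

16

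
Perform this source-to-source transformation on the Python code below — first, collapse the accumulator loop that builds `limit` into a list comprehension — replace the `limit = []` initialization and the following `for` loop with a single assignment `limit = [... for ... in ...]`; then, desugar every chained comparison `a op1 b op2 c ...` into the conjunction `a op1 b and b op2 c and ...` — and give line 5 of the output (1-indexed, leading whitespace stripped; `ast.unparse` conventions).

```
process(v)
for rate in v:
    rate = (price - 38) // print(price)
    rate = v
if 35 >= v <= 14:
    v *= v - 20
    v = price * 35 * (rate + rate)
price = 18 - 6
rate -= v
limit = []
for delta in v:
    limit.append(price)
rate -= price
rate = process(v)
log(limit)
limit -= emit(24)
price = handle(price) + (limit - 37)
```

if 35 >= v and v <= 14:

Transformed code:
process(v)
for rate in v:
    rate = (price - 38) // print(price)
    rate = v
if 35 >= v and v <= 14:
    v *= v - 20
    v = price * 35 * (rate + rate)
price = 18 - 6
rate -= v
limit = [price for delta in v]
rate -= price
rate = process(v)
log(limit)
limit -= emit(24)
price = handle(price) + (limit - 37)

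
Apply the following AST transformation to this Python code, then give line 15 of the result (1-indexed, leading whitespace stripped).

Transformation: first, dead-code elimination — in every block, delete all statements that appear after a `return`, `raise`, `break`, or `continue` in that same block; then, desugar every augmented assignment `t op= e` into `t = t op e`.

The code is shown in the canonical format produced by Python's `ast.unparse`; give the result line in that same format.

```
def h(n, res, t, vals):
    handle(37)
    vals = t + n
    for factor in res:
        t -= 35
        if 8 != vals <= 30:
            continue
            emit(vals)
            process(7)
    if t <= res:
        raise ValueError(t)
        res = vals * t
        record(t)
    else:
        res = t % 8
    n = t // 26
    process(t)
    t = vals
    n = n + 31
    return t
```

n = n + 31

Transformed code:
def h(n, res, t, vals):
    handle(37)
    vals = t + n
    for factor in res:
        t = t - 35
        if 8 != vals <= 30:
            continue
    if t <= res:
        raise ValueError(t)
    else:
        res = t % 8
    n = t // 26
    process(t)
    t = vals
    n = n + 31
    return t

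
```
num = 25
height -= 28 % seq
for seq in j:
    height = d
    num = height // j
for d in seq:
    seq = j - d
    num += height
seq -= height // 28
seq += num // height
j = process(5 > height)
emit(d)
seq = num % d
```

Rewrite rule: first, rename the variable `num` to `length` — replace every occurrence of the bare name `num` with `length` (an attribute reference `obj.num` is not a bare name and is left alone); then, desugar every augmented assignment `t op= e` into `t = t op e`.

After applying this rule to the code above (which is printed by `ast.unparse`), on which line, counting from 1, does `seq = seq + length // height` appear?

10

Transformed code:
length = 25
height = height - 28 % seq
for seq in j:
    height = d
    length = height // j
for d in seq:
    seq = j - d
    length = length + height
seq = seq - height // 28
seq = seq + length // height
j = process(5 > height)
emit(d)
seq = length % d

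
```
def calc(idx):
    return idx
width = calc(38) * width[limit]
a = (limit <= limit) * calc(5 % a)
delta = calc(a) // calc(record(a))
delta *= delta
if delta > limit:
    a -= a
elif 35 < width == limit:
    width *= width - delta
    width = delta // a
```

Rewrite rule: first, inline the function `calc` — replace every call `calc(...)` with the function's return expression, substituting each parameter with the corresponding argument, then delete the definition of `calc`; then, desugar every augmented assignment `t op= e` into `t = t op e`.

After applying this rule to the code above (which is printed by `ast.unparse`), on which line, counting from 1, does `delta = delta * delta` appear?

4

Transformed code:
width = 38 * width[limit]
a = (limit <= limit) * (5 % a)
delta = a // record(a)
delta = delta * delta
if delta > limit:
    a = a - a
elif 35 < width == limit:
    width = width * (width - delta)
    width = delta // a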